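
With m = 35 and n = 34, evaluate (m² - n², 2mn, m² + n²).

a = m² - n² = 1225 - 1156 = 69
b = 2mn = 2·35·34 = 2380
c = m² + n² = 1225 + 1156 = 2381
Verify: 69² + 2380² = 4761 + 5664400 = 5669161 = 2381² ✓

(69, 2380, 2381)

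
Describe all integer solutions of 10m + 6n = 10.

Step 1: Compute gcd(10, 6) = 2.
Since 2 divides 10, solutions exist.

Step 2: Find a particular solution using extended Euclidean algorithm.
We get m₀ = -5, n₀ = 10.
Check: 10*-5 + 6*10 = 10 = 10 ✓

Step 3: Write the general solution.
m = -5 + (6/2)t = -5 + 3t
n = 10 - (10/2)t = 10 - 5t
for any integer t.

m = -5 + 3t, n = 10 - 5t for integer t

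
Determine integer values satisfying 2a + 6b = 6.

Step 1: Check solvability.
gcd(2, 6) = 2
Since 2 divides 6, solutions exist.

Step 2: Apply extended Euclidean algorithm to find gcd.
We find integers such that 2*x0 + 6*y0 = 2

Step 3: Scale the particular solution.
Multiply by 6/2 = 3:
a = 3, b = 0

Step 4: Verify.
2*(3) + 6*(0) = 6 = 6 ✓

a = 3, b = 0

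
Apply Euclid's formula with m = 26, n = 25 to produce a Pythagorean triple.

a = m² - n² = 26² - 25² = 676 - 625 = 51
b = 2mn = 2·26·25 = 1300
c = m² + n² = 676 + 625 = 1301
Verify: 51² + 1300² = 2601 + 1690000 = 1692601 = 1301² ✓

(51, 1300, 1301)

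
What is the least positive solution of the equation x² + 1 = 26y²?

We need x² = 26y² - 1. Try successive y:
y = 1: x² = 26·1² - 1 = 25 = 5² ✓
Check: 5² - 26·1² = 25 - 26 = -1 ✓

x = 5, y = 1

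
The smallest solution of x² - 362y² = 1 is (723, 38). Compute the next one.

Solutions to x² - Dy² = 1 are generated by powers of (x₀ + y₀√D).
The next solution satisfies x₁ + y₁√362 = (x₀ + y₀√362)², giving:
x₁ = x₀² + 362y₀² = 723² + 362·38² = 522729 + 522728 = 1045457
y₁ = 2x₀y₀ = 2·723·38 = 54948

Verify: 1045457² - 362·54948² = 1092980338849 - 1092980338848 = 1 ✓

x = 1045457, y = 54948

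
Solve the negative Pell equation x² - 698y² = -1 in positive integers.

We need x² = 698y² - 1. Try successive y:
y = 1: x² = 698·1² - 1 = 697, not a perfect square
y = 2: x² = 698·2² - 1 = 2791, not a perfect square
y = 3: x² = 698·3² - 1 = 6281, not a perfect square
...
y = 193: x² = 698·193² - 1 = 25999801 = 5099² ✓
Check: 5099² - 698·193² = 25999801 - 25999802 = -1 ✓

x = 5099, y = 193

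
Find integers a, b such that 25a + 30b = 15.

Step 1: Check solvability.
gcd(25, 30) = 5
Since 5 divides 15, solutions exist.

Step 2: Apply extended Euclidean algorithm to find gcd.
We find integers such that 25*x0 + 30*y0 = 5

Step 3: Scale the particular solution.
Multiply by 15/5 = 3:
a = -3, b = 3

Step 4: Verify.
25*(-3) + 30*(3) = 15 = 15 ✓

a = -3, b = 3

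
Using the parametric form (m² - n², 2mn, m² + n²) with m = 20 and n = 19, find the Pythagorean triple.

a = m² - n² = 400 - 361 = 39
b = 2mn = 2·20·19 = 760
c = m² + n² = 400 + 361 = 761
Verify: 39² + 760² = 1521 + 577600 = 579121 = 761² ✓

(39, 760, 761)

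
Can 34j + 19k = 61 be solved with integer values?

Step 1: Compute gcd(34, 19).
gcd(34, 19) = 1

Step 2: Check divisibility.
Does 1 divide 61? 61 = 1 x 61, so yes.

By the theorem on linear Diophantine equations, 34j + 19k = 61 has integer solutions if and only if gcd(34, 19) divides 61. Since 1 | 61, solutions exist.

Yes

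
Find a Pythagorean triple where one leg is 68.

We need the other leg and hypotenuse such that 68² + x² = c².
Take x = 285, c = 293: 68² + 285² = 4624 + 81225 = 85849 = 293² ✓
Triple: (285, 68, 293)

(285, 68, 293)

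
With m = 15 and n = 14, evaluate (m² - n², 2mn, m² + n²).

a = m² - n² = 225 - 196 = 29
b = 2mn = 2·15·14 = 420
c = m² + n² = 225 + 196 = 421
Verify: 29² + 420² = 841 + 176400 = 177241 = 421² ✓

(29, 420, 421)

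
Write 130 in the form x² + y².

We need to find integers x, y > 0 such that x² + y² = 130.
Trying x = 3: y² = 130 - 3² = 130 - 9 = 121
y = 11
Check: 3² + 11² = 9 + 121 = 130 ✓

130 = 3² + 11²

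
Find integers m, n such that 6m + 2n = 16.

Step 1: Check solvability.
gcd(6, 2) = 2
Since 2 divides 16, solutions exist.

Step 2: Apply extended Euclidean algorithm to find gcd.
We find integers such that 6*x0 + 2*y0 = 2

Step 3: Scale the particular solution.
Multiply by 16/2 = 8:
m = 0, n = 8

Step 4: Verify.
6*(0) + 2*(8) = 16 = 16 ✓

m = 0, n = 8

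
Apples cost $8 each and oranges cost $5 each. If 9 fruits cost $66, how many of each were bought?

Let a = apples, o = oranges.
a + o = 9
8a + 5o = 66
Substitute o = 9 - a:
8a + 5(9 - a) = 66
(8 - 5)a = 66 - 45
3a = 21
a = 7, o = 9 - 7 = 2

Apples: 7, Oranges: 2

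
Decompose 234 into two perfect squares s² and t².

We need to find integers s, t > 0 such that s² + t² = 234.
Trying s = 3: t² = 234 - 3² = 234 - 9 = 225
t = 15
Check: 3² + 15² = 9 + 225 = 234 ✓

234 = 3² + 15²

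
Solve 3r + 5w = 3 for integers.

Step 1: Check solvability.
gcd(3, 5) = 1
Since 1 divides 3, solutions exist.

Step 2: Apply extended Euclidean algorithm to find gcd.
We find integers such that 3*x0 + 5*y0 = 1

Step 3: Scale the particular solution.
Multiply by 3/1 = 3:
r = 6, w = -3

Step 4: Verify.
3*(6) + 5*(-3) = 3 = 3 ✓

r = 6, w = -3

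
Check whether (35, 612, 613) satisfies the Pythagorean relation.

Compute a² + b²:
35² + 612² = 1225 + 374544 = 375769
Compute c²:
613² = 375769
Since 375769 = 375769, it is a Pythagorean triple.

Yes, it is a Pythagorean triple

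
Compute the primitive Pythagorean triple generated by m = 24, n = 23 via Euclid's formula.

a = m² - n² = 24² - 23² = 576 - 529 = 47
b = 2mn = 2·24·23 = 1104
c = m² + n² = 576 + 529 = 1105
Verify: 47² + 1104² = 2209 + 1218816 = 1221025 = 1105² ✓

(47, 1104, 1105)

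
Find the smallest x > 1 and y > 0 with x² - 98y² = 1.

We seek the smallest positive integers (x, y) with x² - 98y² = 1, i.e., x² = 98y² + 1.
Try successive y values:
y = 1: x² = 98·1² + 1 = 99, not a perfect square
y = 2: x² = 98·2² + 1 = 393, not a perfect square
y = 3: x² = 98·3² + 1 = 883, not a perfect square
... continuing the search (or via continued fractions) ...
y = 10: x² = 98·10² + 1 = 9801, x = 99 ✓

Verify: 99² - 98·10² = 9801 - 9800 = 1 ✓

x = 99, y = 10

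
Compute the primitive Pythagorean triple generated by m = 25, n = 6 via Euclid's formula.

a = m² - n² = 625 - 36 = 589
b = 2mn = 2·25·6 = 300
c = m² + n² = 625 + 36 = 661
Verify: 589² + 300² = 346921 + 90000 = 436921 = 661² ✓

(589, 300, 661)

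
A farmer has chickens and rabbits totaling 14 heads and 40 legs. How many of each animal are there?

Let c = chickens, r = rabbits.
Heads: c + r = 14
Legs: 2c + 4r = 40
From the first equation, c = 14 - r. Substitute:
2(14 - r) + 4r = 40
28 + 2r = 40
r = (40 - 28)/2 = 6
c = 14 - 6 = 8

Chickens: 8, Rabbits: 6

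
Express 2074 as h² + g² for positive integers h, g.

We need to find integers h, g > 0 such that h² + g² = 2074.
Trying h = 7: g² = 2074 - 7² = 2074 - 49 = 2025
g = 45
Check: 7² + 45² = 49 + 2025 = 2074 ✓

2074 = 7² + 45²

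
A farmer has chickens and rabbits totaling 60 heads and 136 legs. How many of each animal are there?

Let c = chickens, r = rabbits.
Heads: c + r = 60
Legs: 2c + 4r = 136
From the first equation, c = 60 - r. Substitute:
2(60 - r) + 4r = 136
120 + 2r = 136
r = (136 - 120)/2 = 8
c = 60 - 8 = 52

Chickens: 52, Rabbits: 8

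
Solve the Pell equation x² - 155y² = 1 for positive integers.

We seek the smallest positive integers (x, y) with x² - 155y² = 1, i.e., x² = 155y² + 1.
Try successive y values:
y = 1: x² = 155·1² + 1 = 156, not a perfect square
y = 2: x² = 155·2² + 1 = 621, not a perfect square
y = 3: x² = 155·3² + 1 = 1396, not a perfect square
... continuing the search (or via continued fractions) ...
y = 20: x² = 155·20² + 1 = 62001, x = 249 ✓

Verify: 249² - 155·20² = 62001 - 62000 = 1 ✓

x = 249, y = 20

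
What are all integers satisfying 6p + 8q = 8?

Step 1: Compute gcd(6, 8) = 2.
Since 2 divides 8, solutions exist.

Step 2: Find a particular solution using extended Euclidean algorithm.
We get p₀ = -4, q₀ = 4.
Check: 6*-4 + 8*4 = 8 = 8 ✓

Step 3: Write the general solution.
p = -4 + (8/2)t = -4 + 4t
q = 4 - (6/2)t = 4 - 3t
for any integer t.

p = -4 + 4t, q = 4 - 3t for integer t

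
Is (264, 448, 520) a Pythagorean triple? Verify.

Compute a² + b² = 264² + 448² = 69696 + 200704 = 270400
Compute c² = 520² = 270400
Since 270400 = 270400, confirmed.

Yes, it is a Pythagorean triple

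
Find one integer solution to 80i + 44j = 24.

Step 1: Check solvability.
gcd(80, 44) = 4
Since 4 divides 24, solutions exist.

Step 2: Apply extended Euclidean algorithm to find gcd.
We find integers such that 80*x0 + 44*y0 = 4

Step 3: Scale the particular solution.
Multiply by 24/4 = 6:
i = 30, j = -54

Step 4: Verify.
80*(30) + 44*(-54) = 24 = 24 ✓

i = 30, j = -54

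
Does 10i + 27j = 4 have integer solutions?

Step 1: Compute gcd(10, 27).
gcd(10, 27) = 1

Step 2: Check divisibility.
Does 1 divide 4? 4 = 1 x 4, so yes.

By the theorem on linear Diophantine equations, 10i + 27j = 4 has integer solutions if and only if gcd(10, 27) divides 4. Since 1 | 4, solutions exist.

Yes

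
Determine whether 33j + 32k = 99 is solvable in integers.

Step 1: Compute gcd(33, 32).
gcd(33, 32) = 1

Step 2: Check divisibility.
Does 1 divide 99? 99 = 1 x 99, so yes.

By the theorem on linear Diophantine equations, 33j + 32k = 99 has integer solutions if and only if gcd(33, 32) divides 99. Since 1 | 99, solutions exist.

Yes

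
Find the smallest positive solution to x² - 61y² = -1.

We need x² = 61y² - 1. Try successive y:
y = 1: x² = 61·1² - 1 = 60, not a perfect square
y = 2: x² = 61·2² - 1 = 243, not a perfect square
y = 3: x² = 61·3² - 1 = 548, not a perfect square
...
y = 3805: x² = 61·3805² - 1 = 883159524 = 29718² ✓
Check: 29718² - 61·3805² = 883159524 - 883159525 = -1 ✓

x = 29718, y = 3805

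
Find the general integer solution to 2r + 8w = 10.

Step 1: Compute gcd(2, 8) = 2.
Since 2 divides 10, solutions exist.

Step 2: Find a particular solution using extended Euclidean algorithm.
We get r₀ = 5, w₀ = 0.
Check: 2*5 + 8*0 = 10 = 10 ✓

Step 3: Write the general solution.
r = 5 + (8/2)t = 5 + 4t
w = 0 - (2/2)t = 0 - 1t
for any integer t.

r = 5 + 4t, w = 0 - 1t for integer t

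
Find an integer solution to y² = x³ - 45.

Try small integer x values and check whether x³ - 45 is a perfect square.
x = 21: x³ - 45 = 21³ - 45 = 9261 - 45 = 9216
Is 9216 a perfect square? 96² = 9216 ✓
So (x, y) = (21, 96) is a solution.

x = 21, y = 96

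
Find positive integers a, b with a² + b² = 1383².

We need a² + b² = 1383² = 1912689.
Trying: 783² + 1140² = 613089 + 1299600 = 1912689 ✓

(783, 1140, 1383)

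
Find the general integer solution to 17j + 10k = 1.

Step 1: Compute gcd(17, 10) = 1.
Since 1 divides 1, solutions exist.

Step 2: Find a particular solution using extended Euclidean algorithm.
We get j₀ = 3, k₀ = -5.
Check: 17*3 + 10*-5 = 1 = 1 ✓

Step 3: Write the general solution.
j = 3 + (10/1)t = 3 + 10t
k = -5 - (17/1)t = -5 - 17t
for any integer t.

j = 3 + 10t, k = -5 - 17t for integer t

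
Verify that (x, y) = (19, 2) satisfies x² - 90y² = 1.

Compute x² = 19² = 361
Compute 90y² = 90·2² = 90·4 = 360
x² - 90y² = 361 - 360 = 1
Since this equals 1, (19, 2) is a solution.

Yes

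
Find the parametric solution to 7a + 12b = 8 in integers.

Step 1: Compute gcd(7, 12) = 1.
Since 1 divides 8, solutions exist.

Step 2: Find a particular solution using extended Euclidean algorithm.
We get a₀ = -40, b₀ = 24.
Check: 7*-40 + 12*24 = 8 = 8 ✓

Step 3: Write the general solution.
a = -40 + (12/1)t = -40 + 12t
b = 24 - (7/1)t = 24 - 7t
for any integer t.

a = -40 + 12t, b = 24 - 7t for integer t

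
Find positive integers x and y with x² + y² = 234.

We need to find integers x, y > 0 such that x² + y² = 234.
Trying x = 3: y² = 234 - 3² = 234 - 9 = 225
y = 15
Check: 3² + 15² = 9 + 225 = 234 ✓

234 = 3² + 15²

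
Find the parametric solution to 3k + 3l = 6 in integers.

Step 1: Compute gcd(3, 3) = 3.
Since 3 divides 6, solutions exist.

Step 2: Find a particular solution using extended Euclidean algorithm.
We get k₀ = 0, l₀ = 2.
Check: 3*0 + 3*2 = 6 = 6 ✓

Step 3: Write the general solution.
k = 0 + (3/3)t = 0 + 1t
l = 2 - (3/3)t = 2 - 1t
for any integer t.

k = 0 + 1t, l = 2 - 1t for integer t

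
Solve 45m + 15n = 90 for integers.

Step 1: Check solvability.
gcd(45, 15) = 15
Since 15 divides 90, solutions exist.

Step 2: Apply extended Euclidean algorithm to find gcd.
We find integers such that 45*x0 + 15*y0 = 15

Step 3: Scale the particular solution.
Multiply by 90/15 = 6:
m = 0, n = 6

Step 4: Verify.
45*(0) + 15*(6) = 90 = 90 ✓

m = 0, n = 6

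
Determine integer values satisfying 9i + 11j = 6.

Step 1: Check solvability.
gcd(9, 11) = 1
Since 1 divides 6, solutions exist.

Step 2: Apply extended Euclidean algorithm to find gcd.
We find integers such that 9*x0 + 11*y0 = 1

Step 3: Scale the particular solution.
Multiply by 6/1 = 6:
i = 30, j = -24

Step 4: Verify.
9*(30) + 11*(-24) = 6 = 6 ✓

i = 30, j = -24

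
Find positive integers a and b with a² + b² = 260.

We need to find integers a, b > 0 such that a² + b² = 260.
Trying a = 2: b² = 260 - 2² = 260 - 4 = 256
b = 16
Check: 2² + 16² = 4 + 256 = 260 ✓

260 = 2² + 16²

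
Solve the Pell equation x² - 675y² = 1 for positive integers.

We seek the smallest positive integers (x, y) with x² - 675y² = 1, i.e., x² = 675y² + 1.
Try successive y values:
y = 1: x² = 675·1² + 1 = 676, x = 26 ✓

Verify: 26² - 675·1² = 676 - 675 = 1 ✓

x = 26, y = 1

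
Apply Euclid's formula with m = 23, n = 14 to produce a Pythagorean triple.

a = m² - n² = 23² - 14² = 529 - 196 = 333
b = 2mn = 2·23·14 = 644
c = m² + n² = 529 + 196 = 725
Verify: 333² + 644² = 110889 + 414736 = 525625 = 725² ✓

(333, 644, 725)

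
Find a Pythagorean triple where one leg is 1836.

We need the other leg and hypotenuse such that 1836² + x² = c².
Take x = 105, c = 1839: 1836² + 105² = 3370896 + 11025 = 3381921 = 1839² ✓
Triple: (105, 1836, 1839)

(105, 1836, 1839)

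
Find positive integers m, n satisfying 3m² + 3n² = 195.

Try small values of m and check whether (195 - 3m²)/3 is a perfect square.
m = 1: 3·1² = 3, so 3n² = 195 - 3 = 192, giving n² = 64, n = 8.
Check: 3·1² + 3·8² = 3 + 192 = 195 ✓

m = 1, n = 8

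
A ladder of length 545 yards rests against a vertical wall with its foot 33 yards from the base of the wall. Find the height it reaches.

The ladder, wall, and ground form a right triangle with hypotenuse 545 and one leg 33.
By the Pythagorean theorem: h² = 545² - 33² = 297025 - 1089 = 295936
h = √295936 = 544 yards

544 yards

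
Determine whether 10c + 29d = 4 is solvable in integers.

Step 1: Compute gcd(10, 29).
gcd(10, 29) = 1

Step 2: Check divisibility.
Does 1 divide 4? 4 = 1 x 4, so yes.

By the theorem on linear Diophantine equations, 10c + 29d = 4 has integer solutions if and only if gcd(10, 29) divides 4. Since 1 | 4, solutions exist.

Yes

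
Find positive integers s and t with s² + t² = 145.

We need to find integers s, t > 0 such that s² + t² = 145.
Trying s = 1: t² = 145 - 1² = 145 - 1 = 144
t = 12
Check: 1² + 12² = 1 + 144 = 145 ✓

145 = 1² + 12²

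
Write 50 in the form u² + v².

We need to find integers u, v > 0 such that u² + v² = 50.
Trying u = 1: v² = 50 - 1² = 50 - 1 = 49
v = 7
Check: 1² + 7² = 1 + 49 = 50 ✓

50 = 1² + 7²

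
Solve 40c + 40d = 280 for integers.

Step 1: Check solvability.
gcd(40, 40) = 40
Since 40 divides 280, solutions exist.

Step 2: Apply extended Euclidean algorithm to find gcd.
We find integers such that 40*x0 + 40*y0 = 40

Step 3: Scale the particular solution.
Multiply by 280/40 = 7:
c = 0, d = 7

Step 4: Verify.
40*(0) + 40*(7) = 280 = 280 ✓

c = 0, d = 7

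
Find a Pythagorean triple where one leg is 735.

We need the other leg and hypotenuse such that 735² + x² = c².
Take x = 1456, c = 1631: 735² + 1456² = 540225 + 2119936 = 2660161 = 1631² ✓
Triple: (735, 1456, 1631)

(735, 1456, 1631)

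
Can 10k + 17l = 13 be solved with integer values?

Step 1: Compute gcd(10, 17).
gcd(10, 17) = 1

Step 2: Check divisibility.
Does 1 divide 13? 13 = 1 x 13, so yes.

By the theorem on linear Diophantine equations, 10k + 17l = 13 has integer solutions if and only if gcd(10, 17) divides 13. Since 1 | 13, solutions exist.

Yes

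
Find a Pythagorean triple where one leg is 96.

We need the other leg and hypotenuse such that 96² + x² = c².
Take x = 40, c = 104: 96² + 40² = 9216 + 1600 = 10816 = 104² ✓
Triple: (40, 96, 104)

(40, 96, 104)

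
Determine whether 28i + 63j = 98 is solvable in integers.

Step 1: Compute gcd(28, 63).
gcd(28, 63) = 7

Step 2: Check divisibility.
Does 7 divide 98? 98 = 7 x 14, so yes.

By the theorem on linear Diophantine equations, 28i + 63j = 98 has integer solutions if and only if gcd(28, 63) divides 98. Since 7 | 98, solutions exist.

Yes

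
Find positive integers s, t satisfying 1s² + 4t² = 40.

Try small values of s and check whether (40 - 1s²)/4 is a perfect square.
s = 2: 1·2² = 4, so 4t² = 40 - 4 = 36, giving t² = 9, t = 3.
Check: 1·2² + 4·3² = 4 + 36 = 40 ✓

s = 2, t = 3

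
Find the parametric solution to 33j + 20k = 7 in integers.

Step 1: Compute gcd(33, 20) = 1.
Since 1 divides 7, solutions exist.

Step 2: Find a particular solution using extended Euclidean algorithm.
We get j₀ = -21, k₀ = 35.
Check: 33*-21 + 20*35 = 7 = 7 ✓

Step 3: Write the general solution.
j = -21 + (20/1)t = -21 + 20t
k = 35 - (33/1)t = 35 - 33t
for any integer t.

j = -21 + 20t, k = 35 - 33t for integer t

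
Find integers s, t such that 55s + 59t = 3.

Step 1: Check solvability.
gcd(55, 59) = 1
Since 1 divides 3, solutions exist.

Step 2: Apply extended Euclidean algorithm to find gcd.
We find integers such that 55*x0 + 59*y0 = 1

Step 3: Scale the particular solution.
Multiply by 3/1 = 3:
s = -45, t = 42

Step 4: Verify.
55*(-45) + 59*(42) = 3 = 3 ✓

s = -45, t = 42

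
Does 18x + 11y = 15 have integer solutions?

Step 1: Compute gcd(18, 11).
gcd(18, 11) = 1

Step 2: Check divisibility.
Does 1 divide 15? 15 = 1 x 15, so yes.

By the theorem on linear Diophantine equations, 18x + 11y = 15 has integer solutions if and only if gcd(18, 11) divides 15. Since 1 | 15, solutions exist.

Yes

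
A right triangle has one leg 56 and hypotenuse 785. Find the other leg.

a² = c² - b² = 616225 - 3136 = 613089
a = 783

783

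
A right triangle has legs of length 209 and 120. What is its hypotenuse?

c² = a² + b² = 209² + 120² = 43681 + 14400 = 58081
c = 241

241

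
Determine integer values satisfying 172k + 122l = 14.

Step 1: Check solvability.
gcd(172, 122) = 2
Since 2 divides 14, solutions exist.

Step 2: Apply extended Euclidean algorithm to find gcd.
We find integers such that 172*x0 + 122*y0 = 2

Step 3: Scale the particular solution.
Multiply by 14/2 = 7:
k = 154, l = -217

Step 4: Verify.
172*(154) + 122*(-217) = 14 = 14 ✓

k = 154, l = -217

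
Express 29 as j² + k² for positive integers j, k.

We need to find integers j, k > 0 such that j² + k² = 29.
Trying j = 2: k² = 29 - 2² = 29 - 4 = 25
k = 5
Check: 2² + 5² = 4 + 25 = 29 ✓

29 = 2² + 5²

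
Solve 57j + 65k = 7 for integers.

Step 1: Check solvability.
gcd(57, 65) = 1
Since 1 divides 7, solutions exist.

Step 2: Apply extended Euclidean algorithm to find gcd.
We find integers such that 57*x0 + 65*y0 = 1

Step 3: Scale the particular solution.
Multiply by 7/1 = 7:
j = 56, k = -49

Step 4: Verify.
57*(56) + 65*(-49) = 7 = 7 ✓

j = 56, k = -49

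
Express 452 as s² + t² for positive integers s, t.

We need to find integers s, t > 0 such that s² + t² = 452.
Trying s = 14: t² = 452 - 14² = 452 - 196 = 256
t = 16
Check: 14² + 16² = 196 + 256 = 452 ✓

452 = 14² + 16²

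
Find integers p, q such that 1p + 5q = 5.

Step 1: Check solvability.
gcd(1, 5) = 1
Since 1 divides 5, solutions exist.

Step 2: Apply extended Euclidean algorithm to find gcd.
We find integers such that 1*x0 + 5*y0 = 1

Step 3: Scale the particular solution.
Multiply by 5/1 = 5:
p = 5, q = 0

Step 4: Verify.
1*(5) + 5*(0) = 5 = 5 ✓

p = 5, q = 0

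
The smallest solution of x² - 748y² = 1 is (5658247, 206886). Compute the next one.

Solutions to x² - Dy² = 1 are generated by powers of (x₀ + y₀√D).
The next solution satisfies x₁ + y₁√748 = (x₀ + y₀√748)², giving:
x₁ = x₀² + 748y₀² = 5658247² + 748·206886² = 32015759113009 + 32015759113008 = 64031518226017
y₁ = 2x₀y₀ = 2·5658247·206886 = 2341224177684

Verify: 64031518226017² - 748·2341224177684² = 4100035326328747258695684289 - 4100035326328747258695684288 = 1 ✓

x = 64031518226017, y = 2341224177684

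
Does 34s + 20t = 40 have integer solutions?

Step 1: Compute gcd(34, 20).
gcd(34, 20) = 2

Step 2: Check divisibility.
Does 2 divide 40? 40 = 2 x 20, so yes.

By the theorem on linear Diophantine equations, 34s + 20t = 40 has integer solutions if and only if gcd(34, 20) divides 40. Since 2 | 40, solutions exist.

Yes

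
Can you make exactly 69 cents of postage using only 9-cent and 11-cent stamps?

We need non-negative x, y with 9x + 11y = 69.
gcd(9, 11) = 1 divides 69, so integer solutions exist.
Search for a non-negative one: x = 4 gives 11y = 69 - 36 = 33, so y = 3.
Check: 9·4 + 11·3 = 69 ✓

Yes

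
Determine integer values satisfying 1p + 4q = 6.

Step 1: Check solvability.
gcd(1, 4) = 1
Since 1 divides 6, solutions exist.

Step 2: Apply extended Euclidean algorithm to find gcd.
We find integers such that 1*x0 + 4*y0 = 1

Step 3: Scale the particular solution.
Multiply by 6/1 = 6:
p = 6, q = 0

Step 4: Verify.
1*(6) + 4*(0) = 6 = 6 ✓

p = 6, q = 0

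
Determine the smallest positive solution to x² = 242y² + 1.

We seek the smallest positive integers (x, y) with x² - 242y² = 1, i.e., x² = 242y² + 1.
Try successive y values:
y = 1: x² = 242·1² + 1 = 243, not a perfect square
y = 2: x² = 242·2² + 1 = 969, not a perfect square
y = 3: x² = 242·3² + 1 = 2179, not a perfect square
... continuing the search (or via continued fractions) ...
y = 1260: x² = 242·1260² + 1 = 384199201, x = 19601 ✓

Verify: 19601² - 242·1260² = 384199201 - 384199200 = 1 ✓

x = 19601, y = 1260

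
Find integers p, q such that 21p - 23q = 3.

Step 1: Check solvability.
gcd(21, 23) = 1
Since 1 divides 3, solutions exist.

Step 2: Apply extended Euclidean algorithm to find gcd.
We find integers such that 21*x0 + 23*y0 = 1

Step 3: Scale the particular solution.
Multiply by 3/1 = 3:
p = 33, q = 30

Step 4: Verify.
21*(33) - 23*(30) = 3 = 3 ✓

p = 33, q = 30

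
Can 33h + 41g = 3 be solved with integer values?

Step 1: Compute gcd(33, 41).
gcd(33, 41) = 1

Step 2: Check divisibility.
Does 1 divide 3? 3 = 1 x 3, so yes.

By the theorem on linear Diophantine equations, 33h + 41g = 3 has integer solutions if and only if gcd(33, 41) divides 3. Since 1 | 3, solutions exist.

Yes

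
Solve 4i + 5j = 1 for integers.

Step 1: Check solvability.
gcd(4, 5) = 1
Since 1 divides 1, solutions exist.

Step 2: Apply extended Euclidean algorithm to find gcd.
We find integers such that 4*x0 + 5*y0 = 1

Step 3: Scale the particular solution.
Multiply by 1/1 = 1:
i = -1, j = 1

Step 4: Verify.
4*(-1) + 5*(1) = 1 = 1 ✓

i = -1, j = 1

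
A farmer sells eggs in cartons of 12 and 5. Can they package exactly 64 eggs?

We need non-negative a, b with 12a + 5b = 64.
gcd(12, 5) = 1 divides 64.
Try a = 2: 5b = 64 - 24 = 40, so b = 8.
One way: 2 cartons of 12 and 8 cartons of 5.

Yes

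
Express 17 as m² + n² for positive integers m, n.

We need to find integers m, n > 0 such that m² + n² = 17.
Trying m = 1: n² = 17 - 1² = 17 - 1 = 16
n = 4
Check: 1² + 4² = 1 + 16 = 17 ✓

17 = 1² + 4²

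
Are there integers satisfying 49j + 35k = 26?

Step 1: Compute gcd(49, 35).
gcd(49, 35) = 7

Step 2: Check divisibility.
Does 7 divide 26? 26 = 7 x 3 + 5, so no.

By the theorem on linear Diophantine equations, 49j + 35k = 26 has integer solutions if and only if gcd(49, 35) divides 26. Since 7 does not divide 26, no solutions exist.

No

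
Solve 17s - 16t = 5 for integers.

Step 1: Check solvability.
gcd(17, 16) = 1
Since 1 divides 5, solutions exist.

Step 2: Apply extended Euclidean algorithm to find gcd.
We find integers such that 17*x0 + 16*y0 = 1

Step 3: Scale the particular solution.
Multiply by 5/1 = 5:
s = 5, t = 5

Step 4: Verify.
17*(5) - 16*(5) = 5 = 5 ✓

s = 5, t = 5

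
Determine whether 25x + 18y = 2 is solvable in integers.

Step 1: Compute gcd(25, 18).
gcd(25, 18) = 1

Step 2: Check divisibility.
Does 1 divide 2? 2 = 1 x 2, so yes.

By the theorem on linear Diophantine equations, 25x + 18y = 2 has integer solutions if and only if gcd(25, 18) divides 2. Since 1 | 2, solutions exist.

Yes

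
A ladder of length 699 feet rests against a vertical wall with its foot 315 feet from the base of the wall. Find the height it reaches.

The ladder, wall, and ground form a right triangle with hypotenuse 699 and one leg 315.
By the Pythagorean theorem: h² = 699² - 315² = 488601 - 99225 = 389376
h = √389376 = 624 feet

624 feet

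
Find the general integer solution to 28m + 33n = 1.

Step 1: Compute gcd(28, 33) = 1.
Since 1 divides 1, solutions exist.

Step 2: Find a particular solution using extended Euclidean algorithm.
We get m₀ = 13, n₀ = -11.
Check: 28*13 + 33*-11 = 1 = 1 ✓

Step 3: Write the general solution.
m = 13 + (33/1)t = 13 + 33t
n = -11 - (28/1)t = -11 - 28t
for any integer t.

m = 13 + 33t, n = -11 - 28t for integer t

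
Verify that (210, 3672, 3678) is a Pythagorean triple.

Compute a² + b²:
210² + 3672² = 44100 + 13483584 = 13527684
Compute c²:
3678² = 13527684
Since 13527684 = 13527684, it is a Pythagorean triple.

Yes, it is a Pythagorean triple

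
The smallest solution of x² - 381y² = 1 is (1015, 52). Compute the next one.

Solutions to x² - Dy² = 1 are generated by powers of (x₀ + y₀√D).
The next solution satisfies x₁ + y₁√381 = (x₀ + y₀√381)², giving:
x₁ = x₀² + 381y₀² = 1015² + 381·52² = 1030225 + 1030224 = 2060449
y₁ = 2x₀y₀ = 2·1015·52 = 105560

Verify: 2060449² - 381·105560² = 4245450081601 - 4245450081600 = 1 ✓

x = 2060449, y = 105560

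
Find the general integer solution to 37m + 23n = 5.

Step 1: Compute gcd(37, 23) = 1.
Since 1 divides 5, solutions exist.

Step 2: Find a particular solution using extended Euclidean algorithm.
We get m₀ = 25, n₀ = -40.
Check: 37*25 + 23*-40 = 5 = 5 ✓

Step 3: Write the general solution.
m = 25 + (23/1)t = 25 + 23t
n = -40 - (37/1)t = -40 - 37t
for any integer t.

m = 25 + 23t, n = -40 - 37t for integer t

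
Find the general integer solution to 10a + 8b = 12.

Step 1: Compute gcd(10, 8) = 2.
Since 2 divides 12, solutions exist.

Step 2: Find a particular solution using extended Euclidean algorithm.
We get a₀ = 6, b₀ = -6.
Check: 10*6 + 8*-6 = 12 = 12 ✓

Step 3: Write the general solution.
a = 6 + (8/2)t = 6 + 4t
b = -6 - (10/2)t = -6 - 5t
for any integer t.

a = 6 + 4t, b = -6 - 5t for integer t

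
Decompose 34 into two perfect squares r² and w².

We need to find integers r, w > 0 such that r² + w² = 34.
Trying r = 3: w² = 34 - 3² = 34 - 9 = 25
w = 5
Check: 3² + 5² = 9 + 25 = 34 ✓

34 = 3² + 5²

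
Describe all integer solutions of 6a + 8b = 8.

Step 1: Compute gcd(6, 8) = 2.
Since 2 divides 8, solutions exist.

Step 2: Find a particular solution using extended Euclidean algorithm.
We get a₀ = -4, b₀ = 4.
Check: 6*-4 + 8*4 = 8 = 8 ✓

Step 3: Write the general solution.
a = -4 + (8/2)t = -4 + 4t
b = 4 - (6/2)t = 4 - 3t
for any integer t.

a = -4 + 4t, b = 4 - 3t for integer t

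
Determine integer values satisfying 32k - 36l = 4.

Step 1: Check solvability.
gcd(32, 36) = 4
Since 4 divides 4, solutions exist.

Step 2: Apply extended Euclidean algorithm to find gcd.
We find integers such that 32*x0 + 36*y0 = 4

Step 3: Scale the particular solution.
Multiply by 4/4 = 1:
k = -1, l = -1

Step 4: Verify.
32*(-1) - 36*(-1) = 4 = 4 ✓

k = -1, l = -1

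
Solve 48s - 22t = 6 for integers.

Step 1: Check solvability.
gcd(48, 22) = 2
Since 2 divides 6, solutions exist.

Step 2: Apply extended Euclidean algorithm to find gcd.
We find integers such that 48*x0 + 22*y0 = 2

Step 3: Scale the particular solution.
Multiply by 6/2 = 3:
s = -15, t = -33

Step 4: Verify.
48*(-15) - 22*(-33) = 6 = 6 ✓

s = -15, t = -33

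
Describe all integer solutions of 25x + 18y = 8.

Step 1: Compute gcd(25, 18) = 1.
Since 1 divides 8, solutions exist.

Step 2: Find a particular solution using extended Euclidean algorithm.
We get x₀ = -40, y₀ = 56.
Check: 25*-40 + 18*56 = 8 = 8 ✓

Step 3: Write the general solution.
x = -40 + (18/1)t = -40 + 18t
y = 56 - (25/1)t = 56 - 25t
for any integer t.

x = -40 + 18t, y = 56 - 25t for integer t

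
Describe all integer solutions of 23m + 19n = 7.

Step 1: Compute gcd(23, 19) = 1.
Since 1 divides 7, solutions exist.

Step 2: Find a particular solution using extended Euclidean algorithm.
We get m₀ = 35, n₀ = -42.
Check: 23*35 + 19*-42 = 7 = 7 ✓

Step 3: Write the general solution.
m = 35 + (19/1)t = 35 + 19t
n = -42 - (23/1)t = -42 - 23t
for any integer t.

m = 35 + 19t, n = -42 - 23t for integer t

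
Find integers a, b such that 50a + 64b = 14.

Step 1: Check solvability.
gcd(50, 64) = 2
Since 2 divides 14, solutions exist.

Step 2: Apply extended Euclidean algorithm to find gcd.
We find integers such that 50*x0 + 64*y0 = 2

Step 3: Scale the particular solution.
Multiply by 14/2 = 7:
a = 63, b = -49

Step 4: Verify.
50*(63) + 64*(-49) = 14 = 14 ✓

a = 63, b = -49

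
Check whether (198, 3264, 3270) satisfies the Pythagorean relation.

Compute a² + b²:
198² + 3264² = 39204 + 10653696 = 10692900
Compute c²:
3270² = 10692900
Since 10692900 = 10692900, it is a Pythagorean triple.

Yes, it is a Pythagorean triple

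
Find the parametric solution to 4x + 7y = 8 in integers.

Step 1: Compute gcd(4, 7) = 1.
Since 1 divides 8, solutions exist.

Step 2: Find a particular solution using extended Euclidean algorithm.
We get x₀ = 16, y₀ = -8.
Check: 4*16 + 7*-8 = 8 = 8 ✓

Step 3: Write the general solution.
x = 16 + (7/1)t = 16 + 7t
y = -8 - (4/1)t = -8 - 4t
for any integer t.

x = 16 + 7t, y = -8 - 4t for integer t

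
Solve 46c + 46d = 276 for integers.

Step 1: Check solvability.
gcd(46, 46) = 46
Since 46 divides 276, solutions exist.

Step 2: Apply extended Euclidean algorithm to find gcd.
We find integers such that 46*x0 + 46*y0 = 46

Step 3: Scale the particular solution.
Multiply by 276/46 = 6:
c = 0, d = 6

Step 4: Verify.
46*(0) + 46*(6) = 276 = 276 ✓

c = 0, d = 6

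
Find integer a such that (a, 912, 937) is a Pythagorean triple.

a² = c² - b² = 937² - 912² = 877969 - 831744 = 46225
a = sqrt(46225) = 215

215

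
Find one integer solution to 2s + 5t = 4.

Step 1: Check solvability.
gcd(2, 5) = 1
Since 1 divides 4, solutions exist.

Step 2: Apply extended Euclidean algorithm to find gcd.
We find integers such that 2*x0 + 5*y0 = 1

Step 3: Scale the particular solution.
Multiply by 4/1 = 4:
s = -8, t = 4

Step 4: Verify.
2*(-8) + 5*(4) = 4 = 4 ✓

s = -8, t = 4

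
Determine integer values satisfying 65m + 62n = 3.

Step 1: Check solvability.
gcd(65, 62) = 1
Since 1 divides 3, solutions exist.

Step 2: Apply extended Euclidean algorithm to find gcd.
We find integers such that 65*x0 + 62*y0 = 1

Step 3: Scale the particular solution.
Multiply by 3/1 = 3:
m = 63, n = -66

Step 4: Verify.
65*(63) + 62*(-66) = 3 = 3 ✓

m = 63, n = -66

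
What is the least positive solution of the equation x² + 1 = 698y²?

We need x² = 698y² - 1. Try successive y:
y = 1: x² = 698·1² - 1 = 697, not a perfect square
y = 2: x² = 698·2² - 1 = 2791, not a perfect square
y = 3: x² = 698·3² - 1 = 6281, not a perfect square
...
y = 193: x² = 698·193² - 1 = 25999801 = 5099² ✓
Check: 5099² - 698·193² = 25999801 - 25999802 = -1 ✓

x = 5099, y = 193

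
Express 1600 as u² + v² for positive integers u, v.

We need to find integers u, v > 0 such that u² + v² = 1600.
Trying u = 24: v² = 1600 - 24² = 1600 - 576 = 1024
v = 32
Check: 24² + 32² = 576 + 1024 = 1600 ✓

1600 = 24² + 32²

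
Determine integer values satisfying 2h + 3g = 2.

Step 1: Check solvability.
gcd(2, 3) = 1
Since 1 divides 2, solutions exist.

Step 2: Apply extended Euclidean algorithm to find gcd.
We find integers such that 2*x0 + 3*y0 = 1

Step 3: Scale the particular solution.
Multiply by 2/1 = 2:
h = -2, g = 2

Step 4: Verify.
2*(-2) + 3*(2) = 2 = 2 ✓

h = -2, g = 2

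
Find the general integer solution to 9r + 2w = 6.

Step 1: Compute gcd(9, 2) = 1.
Since 1 divides 6, solutions exist.

Step 2: Find a particular solution using extended Euclidean algorithm.
We get r₀ = 6, w₀ = -24.
Check: 9*6 + 2*-24 = 6 = 6 ✓

Step 3: Write the general solution.
r = 6 + (2/1)t = 6 + 2t
w = -24 - (9/1)t = -24 - 9t
for any integer t.

r = 6 + 2t, w = -24 - 9t for integer t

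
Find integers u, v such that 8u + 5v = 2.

Step 1: Check solvability.
gcd(8, 5) = 1
Since 1 divides 2, solutions exist.

Step 2: Apply extended Euclidean algorithm to find gcd.
We find integers such that 8*x0 + 5*y0 = 1

Step 3: Scale the particular solution.
Multiply by 2/1 = 2:
u = 4, v = -6

Step 4: Verify.
8*(4) + 5*(-6) = 2 = 2 ✓

u = 4, v = -6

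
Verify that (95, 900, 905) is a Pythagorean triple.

Compute a² + b² = 95² + 900² = 9025 + 810000 = 819025
Compute c² = 905² = 819025
Since 819025 = 819025, confirmed.

Yes, it is a Pythagorean triple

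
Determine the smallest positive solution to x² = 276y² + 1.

We seek the smallest positive integers (x, y) with x² - 276y² = 1, i.e., x² = 276y² + 1.
Try successive y values:
y = 1: x² = 276·1² + 1 = 277, not a perfect square
y = 2: x² = 276·2² + 1 = 1105, not a perfect square
y = 3: x² = 276·3² + 1 = 2485, not a perfect square
... continuing the search (or via continued fractions) ...
y = 468: x² = 276·468² + 1 = 60450625, x = 7775 ✓

Verify: 7775² - 276·468² = 60450625 - 60450624 = 1 ✓

x = 7775, y = 468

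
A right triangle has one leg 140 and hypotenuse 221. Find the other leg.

a² = c² - b² = 48841 - 19600 = 29241
a = 171

171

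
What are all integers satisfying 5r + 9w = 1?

Step 1: Compute gcd(5, 9) = 1.
Since 1 divides 1, solutions exist.

Step 2: Find a particular solution using extended Euclidean algorithm.
We get r₀ = 2, w₀ = -1.
Check: 5*2 + 9*-1 = 1 = 1 ✓

Step 3: Write the general solution.
r = 2 + (9/1)t = 2 + 9t
w = -1 - (5/1)t = -1 - 5t
for any integer t.

r = 2 + 9t, w = -1 - 5t for integer t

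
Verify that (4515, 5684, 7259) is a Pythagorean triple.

Compute a² + b² = 4515² + 5684² = 20385225 + 32307856 = 52693081
Compute c² = 7259² = 52693081
Since 52693081 = 52693081, confirmed.

Yes, it is a Pythagorean triple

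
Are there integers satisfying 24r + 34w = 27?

Step 1: Compute gcd(24, 34).
gcd(24, 34) = 2

Step 2: Check divisibility.
Does 2 divide 27? 27 = 2 x 13 + 1, so no.

By the theorem on linear Diophantine equations, 24r + 34w = 27 has integer solutions if and only if gcd(24, 34) divides 27. Since 2 does not divide 27, no solutions exist.

No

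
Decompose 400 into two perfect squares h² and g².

We need to find integers h, g > 0 such that h² + g² = 400.
Trying h = 12: g² = 400 - 12² = 400 - 144 = 256
g = 16
Check: 12² + 16² = 144 + 256 = 400 ✓

400 = 12² + 16²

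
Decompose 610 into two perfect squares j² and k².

We need to find integers j, k > 0 such that j² + k² = 610.
Trying j = 9: k² = 610 - 9² = 610 - 81 = 529
k = 23
Check: 9² + 23² = 81 + 529 = 610 ✓

610 = 9² + 23²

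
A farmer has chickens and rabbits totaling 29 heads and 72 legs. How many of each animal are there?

Let c = chickens, r = rabbits.
Heads: c + r = 29
Legs: 2c + 4r = 72
From the first equation, c = 29 - r. Substitute:
2(29 - r) + 4r = 72
58 + 2r = 72
r = (72 - 58)/2 = 7
c = 29 - 7 = 22

Chickens: 22, Rabbits: 7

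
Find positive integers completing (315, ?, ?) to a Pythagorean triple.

We need the other leg and hypotenuse such that 315² + x² = c².
Take x = 988, c = 1037: 315² + 988² = 99225 + 976144 = 1075369 = 1037² ✓
Triple: (315, 988, 1037)

(315, 988, 1037)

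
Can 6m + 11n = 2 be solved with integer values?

Step 1: Compute gcd(6, 11).
gcd(6, 11) = 1

Step 2: Check divisibility.
Does 1 divide 2? 2 = 1 x 2, so yes.

By the theorem on linear Diophantine equations, 6m + 11n = 2 has integer solutions if and only if gcd(6, 11) divides 2. Since 1 | 2, solutions exist.

Yes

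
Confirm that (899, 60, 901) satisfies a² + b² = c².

Compute a² + b² = 899² + 60² = 808201 + 3600 = 811801
Compute c² = 901² = 811801
Since 811801 = 811801, confirmed.

Yes, it is a Pythagorean triple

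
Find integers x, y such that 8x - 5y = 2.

Step 1: Check solvability.
gcd(8, 5) = 1
Since 1 divides 2, solutions exist.

Step 2: Apply extended Euclidean algorithm to find gcd.
We find integers such that 8*x0 + 5*y0 = 1

Step 3: Scale the particular solution.
Multiply by 2/1 = 2:
x = 4, y = 6

Step 4: Verify.
8*(4) - 5*(6) = 2 = 2 ✓

x = 4, y = 6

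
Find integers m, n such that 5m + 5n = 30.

Step 1: Check solvability.
gcd(5, 5) = 5
Since 5 divides 30, solutions exist.

Step 2: Apply extended Euclidean algorithm to find gcd.
We find integers such that 5*x0 + 5*y0 = 5

Step 3: Scale the particular solution.
Multiply by 30/5 = 6:
m = 0, n = 6

Step 4: Verify.
5*(0) + 5*(6) = 30 = 30 ✓

m = 0, n = 6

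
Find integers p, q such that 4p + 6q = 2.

Step 1: Check solvability.
gcd(4, 6) = 2
Since 2 divides 2, solutions exist.

Step 2: Apply extended Euclidean algorithm to find gcd.
We find integers such that 4*x0 + 6*y0 = 2

Step 3: Scale the particular solution.
Multiply by 2/2 = 1:
p = -1, q = 1

Step 4: Verify.
4*(-1) + 6*(1) = 2 = 2 ✓

p = -1, q = 1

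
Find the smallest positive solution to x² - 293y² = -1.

We need x² = 293y² - 1. Try successive y:
y = 1: x² = 293·1² - 1 = 292, not a perfect square
y = 2: x² = 293·2² - 1 = 1171, not a perfect square
y = 3: x² = 293·3² - 1 = 2636, not a perfect square
...
y = 145: x² = 293·145² - 1 = 6160324 = 2482² ✓
Check: 2482² - 293·145² = 6160324 - 6160325 = -1 ✓

x = 2482, y = 145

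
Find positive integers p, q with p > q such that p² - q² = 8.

Factor: p² - q² = (p+q)(p-q) = 8.
We need two factors of 8 with the same parity.
Use p+q = 4 and p-q = 2 (product 4·2 = 8).
Adding: 2p = 6, so p = 3.
Subtracting: 2q = 2, so q = 1.
Check: 3² - 1² = 9 - 1 = 8 ✓

p = 3, q = 1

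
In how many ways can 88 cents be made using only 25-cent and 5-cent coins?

We need non-negative integers (x, y) with 25x + 5y = 88.
For each x from 0 to 3, check if (88 - 25x) is a non-negative multiple of 5.
Solutions (x, y): none
Count: 0

0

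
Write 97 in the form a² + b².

We need to find integers a, b > 0 such that a² + b² = 97.
Trying a = 4: b² = 97 - 4² = 97 - 16 = 81
b = 9
Check: 4² + 9² = 16 + 81 = 97 ✓

97 = 4² + 9²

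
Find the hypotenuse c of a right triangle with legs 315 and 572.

c² = a² + b² = 315² + 572² = 99225 + 327184 = 426409
c = 653

653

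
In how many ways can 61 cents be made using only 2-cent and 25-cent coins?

We need non-negative integers (x, y) with 2x + 25y = 61.
For each x from 0 to 30, check if (61 - 2x) is a non-negative multiple of 25.
Solutions (x, y): (18,1)
Count: 1

1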